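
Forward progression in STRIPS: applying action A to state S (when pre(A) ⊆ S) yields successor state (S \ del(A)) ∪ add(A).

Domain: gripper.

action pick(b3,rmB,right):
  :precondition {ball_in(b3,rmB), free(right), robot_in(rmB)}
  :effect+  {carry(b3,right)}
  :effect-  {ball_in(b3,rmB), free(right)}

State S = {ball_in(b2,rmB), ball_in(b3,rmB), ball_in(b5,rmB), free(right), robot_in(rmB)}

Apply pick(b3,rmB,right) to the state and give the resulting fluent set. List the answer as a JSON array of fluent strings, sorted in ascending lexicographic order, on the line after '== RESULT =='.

Progress:
  pre ⊆ S: {ball_in(b3,rmB), free(right), robot_in(rmB)} ⊆ S  — applicable
  S \ del = {ball_in(b2,rmB), ball_in(b5,rmB), robot_in(rmB)}
  ∪ add   = {ball_in(b2,rmB), ball_in(b5,rmB), carry(b3,right), robot_in(rmB)}

== RESULT ==
["ball_in(b2,rmB)", "ball_in(b5,rmB)", "carry(b3,right)", "robot_in(rmB)"]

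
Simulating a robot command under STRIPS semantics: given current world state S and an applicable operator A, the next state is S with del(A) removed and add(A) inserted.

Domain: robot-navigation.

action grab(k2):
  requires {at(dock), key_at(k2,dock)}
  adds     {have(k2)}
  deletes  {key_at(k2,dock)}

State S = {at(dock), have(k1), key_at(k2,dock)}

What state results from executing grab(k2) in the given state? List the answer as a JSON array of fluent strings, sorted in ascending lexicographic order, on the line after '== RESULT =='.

Compute (S \ del) ∪ add:
  pre ⊆ S: {at(dock), key_at(k2,dock)} ⊆ S  — applicable
  S \ del = {at(dock), have(k1)}
  ∪ add   = {at(dock), have(k1), have(k2)}

== RESULT ==
["at(dock)", "have(k1)", "have(k2)"]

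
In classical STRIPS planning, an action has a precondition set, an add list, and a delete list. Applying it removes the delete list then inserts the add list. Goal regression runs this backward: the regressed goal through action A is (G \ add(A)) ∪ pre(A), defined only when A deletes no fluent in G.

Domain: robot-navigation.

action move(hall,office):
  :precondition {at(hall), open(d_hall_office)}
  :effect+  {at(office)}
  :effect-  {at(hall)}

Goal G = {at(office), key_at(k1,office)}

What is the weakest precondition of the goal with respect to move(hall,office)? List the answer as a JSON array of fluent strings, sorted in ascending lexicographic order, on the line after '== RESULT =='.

Compute (G \ add) ∪ pre:
  G ∩ del = {}  (empty — regression defined)
  G \ add = {at(office), key_at(k1,office)} \ {at(office)} = {key_at(k1,office)}
  ∪ pre   = {key_at(k1,office)} ∪ {at(hall), open(d_hall_office)}
          = {at(hall), key_at(k1,office), open(d_hall_office)}

== RESULT ==
["at(hall)", "key_at(k1,office)", "open(d_hall_office)"]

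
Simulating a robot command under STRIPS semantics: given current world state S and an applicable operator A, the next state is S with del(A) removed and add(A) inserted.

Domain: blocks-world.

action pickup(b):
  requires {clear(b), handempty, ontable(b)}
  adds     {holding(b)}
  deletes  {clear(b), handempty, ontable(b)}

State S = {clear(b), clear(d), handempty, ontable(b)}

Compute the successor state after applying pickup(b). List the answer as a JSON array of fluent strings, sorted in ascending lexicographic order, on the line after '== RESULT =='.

Compute (S \ del) ∪ add:
  pre ⊆ S: {clear(b), handempty, ontable(b)} ⊆ S  — applicable
  S \ del = {clear(d)}
  ∪ add   = {clear(d), holding(b)}

== RESULT ==
["clear(d)", "holding(b)"]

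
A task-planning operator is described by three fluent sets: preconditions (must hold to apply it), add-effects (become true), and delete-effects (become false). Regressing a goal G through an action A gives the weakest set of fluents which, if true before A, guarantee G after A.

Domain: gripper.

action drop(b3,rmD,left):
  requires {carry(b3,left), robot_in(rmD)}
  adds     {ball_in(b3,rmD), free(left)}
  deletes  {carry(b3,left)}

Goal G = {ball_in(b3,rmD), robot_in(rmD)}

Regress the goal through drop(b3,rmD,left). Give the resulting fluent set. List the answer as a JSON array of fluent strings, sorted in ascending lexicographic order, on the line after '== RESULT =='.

Compute (G \ add) ∪ pre:
  G ∩ del = {}  (empty — regression defined)
  G \ add = {ball_in(b3,rmD), robot_in(rmD)} \ {ball_in(b3,rmD), free(left)} = {robot_in(rmD)}
  ∪ pre   = {robot_in(rmD)} ∪ {carry(b3,left), robot_in(rmD)}
          = {carry(b3,left), robot_in(rmD)}

== RESULT ==
["carry(b3,left)", "robot_in(rmD)"]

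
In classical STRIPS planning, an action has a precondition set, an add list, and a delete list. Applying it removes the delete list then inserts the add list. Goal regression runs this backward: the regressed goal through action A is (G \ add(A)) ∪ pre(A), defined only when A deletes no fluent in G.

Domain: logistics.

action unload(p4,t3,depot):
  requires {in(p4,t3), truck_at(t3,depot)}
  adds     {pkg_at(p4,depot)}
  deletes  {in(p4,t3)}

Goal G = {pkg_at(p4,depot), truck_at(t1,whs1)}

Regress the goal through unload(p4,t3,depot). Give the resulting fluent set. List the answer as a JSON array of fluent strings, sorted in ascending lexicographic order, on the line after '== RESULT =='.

Regress:
  G ∩ del = {}  (empty — regression defined)
  G \ add = {pkg_at(p4,depot), truck_at(t1,whs1)} \ {pkg_at(p4,depot)} = {truck_at(t1,whs1)}
  ∪ pre   = {truck_at(t1,whs1)} ∪ {in(p4,t3), truck_at(t3,depot)}
          = {in(p4,t3), truck_at(t1,whs1), truck_at(t3,depot)}

== RESULT ==
["in(p4,t3)", "truck_at(t1,whs1)", "truck_at(t3,depot)"]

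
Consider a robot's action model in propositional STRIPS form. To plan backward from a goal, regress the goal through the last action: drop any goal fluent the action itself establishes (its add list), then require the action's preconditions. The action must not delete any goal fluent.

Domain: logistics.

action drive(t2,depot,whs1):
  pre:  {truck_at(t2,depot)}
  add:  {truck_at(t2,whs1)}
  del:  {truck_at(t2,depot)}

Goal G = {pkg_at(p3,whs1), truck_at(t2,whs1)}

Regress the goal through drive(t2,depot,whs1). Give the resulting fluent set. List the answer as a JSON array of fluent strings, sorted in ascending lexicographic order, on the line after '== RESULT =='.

Compute (G \ add) ∪ pre:
  G ∩ del = {}  (empty — regression defined)
  G \ add = {pkg_at(p3,whs1), truck_at(t2,whs1)} \ {truck_at(t2,whs1)} = {pkg_at(p3,whs1)}
  ∪ pre   = {pkg_at(p3,whs1)} ∪ {truck_at(t2,depot)}
          = {pkg_at(p3,whs1), truck_at(t2,depot)}

== RESULT ==
["pkg_at(p3,whs1)", "truck_at(t2,depot)"]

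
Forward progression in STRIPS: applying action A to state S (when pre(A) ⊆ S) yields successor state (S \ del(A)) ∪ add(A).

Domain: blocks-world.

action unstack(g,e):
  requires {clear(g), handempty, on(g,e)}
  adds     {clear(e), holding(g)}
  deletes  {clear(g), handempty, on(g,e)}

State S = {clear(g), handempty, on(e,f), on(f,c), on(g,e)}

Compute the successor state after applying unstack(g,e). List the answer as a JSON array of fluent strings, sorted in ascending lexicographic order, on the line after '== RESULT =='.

Compute (S \ del) ∪ add:
  pre ⊆ S: {clear(g), handempty, on(g,e)} ⊆ S  — applicable
  S \ del = {on(e,f), on(f,c)}
  ∪ add   = {clear(e), holding(g), on(e,f), on(f,c)}

== RESULT ==
["clear(e)", "holding(g)", "on(e,f)", "on(f,c)"]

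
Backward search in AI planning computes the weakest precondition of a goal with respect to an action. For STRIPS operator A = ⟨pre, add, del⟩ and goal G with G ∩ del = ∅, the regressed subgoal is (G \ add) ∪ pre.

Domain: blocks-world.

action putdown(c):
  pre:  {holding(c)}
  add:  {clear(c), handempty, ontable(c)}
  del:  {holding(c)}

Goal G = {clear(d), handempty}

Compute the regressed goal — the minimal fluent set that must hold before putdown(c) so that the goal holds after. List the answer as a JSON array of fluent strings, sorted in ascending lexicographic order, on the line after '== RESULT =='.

Regress:
  G ∩ del = {}  (empty — regression defined)
  G \ add = {clear(d), handempty} \ {clear(c), handempty, ontable(c)} = {clear(d)}
  ∪ pre   = {clear(d)} ∪ {holding(c)}
          = {clear(d), holding(c)}

== RESULT ==
["clear(d)", "holding(c)"]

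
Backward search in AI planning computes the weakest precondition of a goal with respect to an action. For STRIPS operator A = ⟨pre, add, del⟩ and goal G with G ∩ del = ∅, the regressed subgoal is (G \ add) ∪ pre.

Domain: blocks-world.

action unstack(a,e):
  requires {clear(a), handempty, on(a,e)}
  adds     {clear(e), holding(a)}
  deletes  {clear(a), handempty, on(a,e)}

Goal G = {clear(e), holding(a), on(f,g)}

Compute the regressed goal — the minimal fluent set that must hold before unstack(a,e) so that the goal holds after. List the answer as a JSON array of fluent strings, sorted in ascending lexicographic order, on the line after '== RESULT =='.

Regress:
  G ∩ del = {}  (empty — regression defined)
  G \ add = {clear(e), holding(a), on(f,g)} \ {clear(e), holding(a)} = {on(f,g)}
  ∪ pre   = {on(f,g)} ∪ {clear(a), handempty, on(a,e)}
          = {clear(a), handempty, on(a,e), on(f,g)}

== RESULT ==
["clear(a)", "handempty", "on(a,e)", "on(f,g)"]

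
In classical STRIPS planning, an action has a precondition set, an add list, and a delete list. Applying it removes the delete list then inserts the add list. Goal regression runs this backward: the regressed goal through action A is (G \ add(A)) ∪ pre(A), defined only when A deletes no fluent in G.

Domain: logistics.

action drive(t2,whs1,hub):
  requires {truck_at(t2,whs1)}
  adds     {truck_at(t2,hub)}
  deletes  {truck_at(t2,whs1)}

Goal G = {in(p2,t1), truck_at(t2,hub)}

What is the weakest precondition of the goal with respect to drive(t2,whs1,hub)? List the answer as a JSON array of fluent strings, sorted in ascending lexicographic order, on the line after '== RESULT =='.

Regress:
  G ∩ del = {}  (empty — regression defined)
  G \ add = {in(p2,t1), truck_at(t2,hub)} \ {truck_at(t2,hub)} = {in(p2,t1)}
  ∪ pre   = {in(p2,t1)} ∪ {truck_at(t2,whs1)}
          = {in(p2,t1), truck_at(t2,whs1)}

== RESULT ==
["in(p2,t1)", "truck_at(t2,whs1)"]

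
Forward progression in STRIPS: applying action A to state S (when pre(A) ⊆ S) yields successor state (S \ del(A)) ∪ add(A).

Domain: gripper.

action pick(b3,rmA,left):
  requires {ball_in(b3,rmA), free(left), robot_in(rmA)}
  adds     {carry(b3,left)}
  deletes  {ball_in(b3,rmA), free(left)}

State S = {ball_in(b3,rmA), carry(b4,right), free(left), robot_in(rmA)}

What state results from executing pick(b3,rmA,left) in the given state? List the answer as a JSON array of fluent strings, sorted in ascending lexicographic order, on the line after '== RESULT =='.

Progress:
  pre ⊆ S: {ball_in(b3,rmA), free(left), robot_in(rmA)} ⊆ S  — applicable
  S \ del = {carry(b4,right), robot_in(rmA)}
  ∪ add   = {carry(b3,left), carry(b4,right), robot_in(rmA)}

== RESULT ==
["carry(b3,left)", "carry(b4,right)", "robot_in(rmA)"]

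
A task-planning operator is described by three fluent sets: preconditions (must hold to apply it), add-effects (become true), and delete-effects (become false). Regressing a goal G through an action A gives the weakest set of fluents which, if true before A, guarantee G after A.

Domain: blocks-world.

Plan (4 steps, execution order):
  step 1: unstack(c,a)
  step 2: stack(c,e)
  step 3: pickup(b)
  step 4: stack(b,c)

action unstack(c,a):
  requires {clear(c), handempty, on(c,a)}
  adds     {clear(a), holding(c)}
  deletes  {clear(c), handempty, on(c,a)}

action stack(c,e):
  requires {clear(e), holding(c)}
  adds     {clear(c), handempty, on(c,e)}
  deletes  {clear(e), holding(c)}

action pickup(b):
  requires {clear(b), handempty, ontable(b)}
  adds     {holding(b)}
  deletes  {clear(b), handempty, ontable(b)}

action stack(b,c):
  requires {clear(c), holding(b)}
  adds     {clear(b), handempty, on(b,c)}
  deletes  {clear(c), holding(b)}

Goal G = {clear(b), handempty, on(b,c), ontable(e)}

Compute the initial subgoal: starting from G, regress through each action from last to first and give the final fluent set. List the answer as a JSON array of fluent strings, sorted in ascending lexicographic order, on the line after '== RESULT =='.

Work backward from the goal:
  through step 4 (stack(b,c)): drop {clear(b), handempty, on(b,c)}, keep {ontable(e)}, require {clear(c), holding(b)}
    → {clear(c), holding(b), ontable(e)}
  through step 3 (pickup(b)): drop {holding(b)}, keep {clear(c), ontable(e)}, require {clear(b), handempty, ontable(b)}
    → {clear(b), clear(c), handempty, ontable(b), ontable(e)}
  through step 2 (stack(c,e)): drop {clear(c), handempty}, keep {clear(b), ontable(b), ontable(e)}, require {clear(e), holding(c)}
    → {clear(b), clear(e), holding(c), ontable(b), ontable(e)}
  through step 1 (unstack(c,a)): drop {holding(c)}, keep {clear(b), clear(e), ontable(b), ontable(e)}, require {clear(c), handempty, on(c,a)}
    → {clear(b), clear(c), clear(e), handempty, on(c,a), ontable(b), ontable(e)}

== RESULT ==
["clear(b)", "clear(c)", "clear(e)", "handempty", "on(c,a)", "ontable(b)", "ontable(e)"]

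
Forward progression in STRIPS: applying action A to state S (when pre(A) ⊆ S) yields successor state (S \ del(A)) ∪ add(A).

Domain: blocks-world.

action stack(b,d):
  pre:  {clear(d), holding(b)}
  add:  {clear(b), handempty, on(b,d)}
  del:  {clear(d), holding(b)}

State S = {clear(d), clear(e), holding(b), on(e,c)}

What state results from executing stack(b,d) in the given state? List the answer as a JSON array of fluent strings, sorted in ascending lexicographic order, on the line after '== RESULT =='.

Progress:
  pre ⊆ S: {clear(d), holding(b)} ⊆ S  — applicable
  S \ del = {clear(e), on(e,c)}
  ∪ add   = {clear(b), clear(e), handempty, on(b,d), on(e,c)}

== RESULT ==
["clear(b)", "clear(e)", "handempty", "on(b,d)", "on(e,c)"]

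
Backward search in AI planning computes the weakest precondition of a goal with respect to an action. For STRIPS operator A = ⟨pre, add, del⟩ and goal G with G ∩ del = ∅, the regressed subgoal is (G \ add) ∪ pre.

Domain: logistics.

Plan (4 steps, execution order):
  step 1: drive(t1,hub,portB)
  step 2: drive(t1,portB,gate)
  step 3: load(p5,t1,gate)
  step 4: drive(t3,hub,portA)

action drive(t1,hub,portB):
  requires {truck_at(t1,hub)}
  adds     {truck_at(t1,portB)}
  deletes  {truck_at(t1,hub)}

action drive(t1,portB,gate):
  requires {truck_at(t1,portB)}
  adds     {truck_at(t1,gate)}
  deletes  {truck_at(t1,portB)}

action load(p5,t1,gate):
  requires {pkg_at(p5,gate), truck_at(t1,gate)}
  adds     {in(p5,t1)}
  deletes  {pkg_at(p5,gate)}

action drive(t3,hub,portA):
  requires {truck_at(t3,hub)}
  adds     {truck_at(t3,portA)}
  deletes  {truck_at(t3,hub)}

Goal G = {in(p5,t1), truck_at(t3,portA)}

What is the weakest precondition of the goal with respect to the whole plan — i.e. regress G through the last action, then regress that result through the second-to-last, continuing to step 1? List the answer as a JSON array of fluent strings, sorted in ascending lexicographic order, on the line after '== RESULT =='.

Regress step by step:
  through step 4 (drive(t3,hub,portA)): drop {truck_at(t3,portA)}, keep {in(p5,t1)}, require {truck_at(t3,hub)}
    → {in(p5,t1), truck_at(t3,hub)}
  through step 3 (load(p5,t1,gate)): drop {in(p5,t1)}, keep {truck_at(t3,hub)}, require {pkg_at(p5,gate), truck_at(t1,gate)}
    → {pkg_at(p5,gate), truck_at(t1,gate), truck_at(t3,hub)}
  through step 2 (drive(t1,portB,gate)): drop {truck_at(t1,gate)}, keep {pkg_at(p5,gate), truck_at(t3,hub)}, require {truck_at(t1,portB)}
    → {pkg_at(p5,gate), truck_at(t1,portB), truck_at(t3,hub)}
  through step 1 (drive(t1,hub,portB)): drop {truck_at(t1,portB)}, keep {pkg_at(p5,gate), truck_at(t3,hub)}, require {truck_at(t1,hub)}
    → {pkg_at(p5,gate), truck_at(t1,hub), truck_at(t3,hub)}

== RESULT ==
["pkg_at(p5,gate)", "truck_at(t1,hub)", "truck_at(t3,hub)"]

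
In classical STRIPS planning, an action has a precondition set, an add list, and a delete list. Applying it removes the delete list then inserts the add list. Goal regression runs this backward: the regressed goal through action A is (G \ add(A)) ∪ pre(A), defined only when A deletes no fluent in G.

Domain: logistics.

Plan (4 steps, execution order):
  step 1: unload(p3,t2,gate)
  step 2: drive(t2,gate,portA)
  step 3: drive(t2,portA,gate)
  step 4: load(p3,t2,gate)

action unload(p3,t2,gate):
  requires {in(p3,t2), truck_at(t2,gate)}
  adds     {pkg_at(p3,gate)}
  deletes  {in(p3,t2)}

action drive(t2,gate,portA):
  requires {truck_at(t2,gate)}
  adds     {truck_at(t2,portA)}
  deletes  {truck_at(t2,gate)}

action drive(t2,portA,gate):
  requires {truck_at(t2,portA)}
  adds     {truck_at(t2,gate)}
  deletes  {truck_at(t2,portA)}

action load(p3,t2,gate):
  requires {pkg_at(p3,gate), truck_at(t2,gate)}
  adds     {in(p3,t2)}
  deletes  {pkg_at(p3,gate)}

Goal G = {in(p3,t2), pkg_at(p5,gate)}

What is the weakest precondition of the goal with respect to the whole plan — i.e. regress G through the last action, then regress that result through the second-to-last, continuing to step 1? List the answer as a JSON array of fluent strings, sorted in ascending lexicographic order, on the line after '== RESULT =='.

Work backward from the goal:
  through step 4 (load(p3,t2,gate)): drop {in(p3,t2)}, keep {pkg_at(p5,gate)}, require {pkg_at(p3,gate), truck_at(t2,gate)}
    → {pkg_at(p3,gate), pkg_at(p5,gate), truck_at(t2,gate)}
  through step 3 (drive(t2,portA,gate)): drop {truck_at(t2,gate)}, keep {pkg_at(p3,gate), pkg_at(p5,gate)}, require {truck_at(t2,portA)}
    → {pkg_at(p3,gate), pkg_at(p5,gate), truck_at(t2,portA)}
  through step 2 (drive(t2,gate,portA)): drop {truck_at(t2,portA)}, keep {pkg_at(p3,gate), pkg_at(p5,gate)}, require {truck_at(t2,gate)}
    → {pkg_at(p3,gate), pkg_at(p5,gate), truck_at(t2,gate)}
  through step 1 (unload(p3,t2,gate)): drop {pkg_at(p3,gate)}, keep {pkg_at(p5,gate), truck_at(t2,gate)}, require {in(p3,t2), truck_at(t2,gate)}
    → {in(p3,t2), pkg_at(p5,gate), truck_at(t2,gate)}

== RESULT ==
["in(p3,t2)", "pkg_at(p5,gate)", "truck_at(t2,gate)"]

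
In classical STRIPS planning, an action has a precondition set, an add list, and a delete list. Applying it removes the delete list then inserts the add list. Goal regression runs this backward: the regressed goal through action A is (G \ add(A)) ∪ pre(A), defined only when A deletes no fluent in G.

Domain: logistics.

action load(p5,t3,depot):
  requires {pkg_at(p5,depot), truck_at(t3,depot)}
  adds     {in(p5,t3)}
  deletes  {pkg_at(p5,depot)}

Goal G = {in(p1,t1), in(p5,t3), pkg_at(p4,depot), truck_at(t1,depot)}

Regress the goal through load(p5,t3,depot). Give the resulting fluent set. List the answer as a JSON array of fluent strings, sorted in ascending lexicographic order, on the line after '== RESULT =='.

Compute (G \ add) ∪ pre:
  G ∩ del = {}  (empty — regression defined)
  G \ add = {in(p1,t1), in(p5,t3), pkg_at(p4,depot), truck_at(t1,depot)} \ {in(p5,t3)} = {in(p1,t1), pkg_at(p4,depot), truck_at(t1,depot)}
  ∪ pre   = {in(p1,t1), pkg_at(p4,depot), truck_at(t1,depot)} ∪ {pkg_at(p5,depot), truck_at(t3,depot)}
          = {in(p1,t1), pkg_at(p4,depot), pkg_at(p5,depot), truck_at(t1,depot), truck_at(t3,depot)}

== RESULT ==
["in(p1,t1)", "pkg_at(p4,depot)", "pkg_at(p5,depot)", "truck_at(t1,depot)", "truck_at(t3,depot)"]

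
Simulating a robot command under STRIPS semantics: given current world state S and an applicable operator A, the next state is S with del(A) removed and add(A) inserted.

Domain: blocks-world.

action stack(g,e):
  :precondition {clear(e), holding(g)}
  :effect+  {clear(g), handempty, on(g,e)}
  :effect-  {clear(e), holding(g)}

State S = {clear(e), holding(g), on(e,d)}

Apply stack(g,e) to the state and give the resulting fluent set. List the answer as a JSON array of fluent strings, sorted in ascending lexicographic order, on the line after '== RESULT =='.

Progress:
  pre ⊆ S: {clear(e), holding(g)} ⊆ S  — applicable
  S \ del = {on(e,d)}
  ∪ add   = {clear(g), handempty, on(e,d), on(g,e)}

== RESULT ==
["clear(g)", "handempty", "on(e,d)", "on(g,e)"]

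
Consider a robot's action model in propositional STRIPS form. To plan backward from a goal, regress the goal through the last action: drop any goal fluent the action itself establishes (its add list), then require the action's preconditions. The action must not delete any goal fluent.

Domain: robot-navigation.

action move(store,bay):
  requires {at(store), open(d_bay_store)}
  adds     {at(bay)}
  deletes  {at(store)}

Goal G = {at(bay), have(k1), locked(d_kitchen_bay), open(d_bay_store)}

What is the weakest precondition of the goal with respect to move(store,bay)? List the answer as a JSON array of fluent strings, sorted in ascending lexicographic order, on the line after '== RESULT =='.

Regress:
  G ∩ del = {}  (empty — regression defined)
  G \ add = {at(bay), have(k1), locked(d_kitchen_bay), open(d_bay_store)} \ {at(bay)} = {have(k1), locked(d_kitchen_bay), open(d_bay_store)}
  ∪ pre   = {have(k1), locked(d_kitchen_bay), open(d_bay_store)} ∪ {at(store), open(d_bay_store)}
          = {at(store), have(k1), locked(d_kitchen_bay), open(d_bay_store)}

== RESULT ==
["at(store)", "have(k1)", "locked(d_kitchen_bay)", "open(d_bay_store)"]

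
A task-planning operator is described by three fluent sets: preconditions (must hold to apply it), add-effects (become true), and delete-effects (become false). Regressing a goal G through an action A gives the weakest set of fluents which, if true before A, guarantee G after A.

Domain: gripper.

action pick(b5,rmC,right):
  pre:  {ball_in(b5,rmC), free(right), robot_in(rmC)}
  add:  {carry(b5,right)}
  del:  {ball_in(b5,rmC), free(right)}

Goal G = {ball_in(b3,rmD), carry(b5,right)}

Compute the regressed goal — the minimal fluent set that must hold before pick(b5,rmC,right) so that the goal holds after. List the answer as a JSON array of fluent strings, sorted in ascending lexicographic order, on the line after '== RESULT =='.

Compute (G \ add) ∪ pre:
  G ∩ del = {}  (empty — regression defined)
  G \ add = {ball_in(b3,rmD), carry(b5,right)} \ {carry(b5,right)} = {ball_in(b3,rmD)}
  ∪ pre   = {ball_in(b3,rmD)} ∪ {ball_in(b5,rmC), free(right), robot_in(rmC)}
          = {ball_in(b3,rmD), ball_in(b5,rmC), free(right), robot_in(rmC)}

== RESULT ==
["ball_in(b3,rmD)", "ball_in(b5,rmC)", "free(right)", "robot_in(rmC)"]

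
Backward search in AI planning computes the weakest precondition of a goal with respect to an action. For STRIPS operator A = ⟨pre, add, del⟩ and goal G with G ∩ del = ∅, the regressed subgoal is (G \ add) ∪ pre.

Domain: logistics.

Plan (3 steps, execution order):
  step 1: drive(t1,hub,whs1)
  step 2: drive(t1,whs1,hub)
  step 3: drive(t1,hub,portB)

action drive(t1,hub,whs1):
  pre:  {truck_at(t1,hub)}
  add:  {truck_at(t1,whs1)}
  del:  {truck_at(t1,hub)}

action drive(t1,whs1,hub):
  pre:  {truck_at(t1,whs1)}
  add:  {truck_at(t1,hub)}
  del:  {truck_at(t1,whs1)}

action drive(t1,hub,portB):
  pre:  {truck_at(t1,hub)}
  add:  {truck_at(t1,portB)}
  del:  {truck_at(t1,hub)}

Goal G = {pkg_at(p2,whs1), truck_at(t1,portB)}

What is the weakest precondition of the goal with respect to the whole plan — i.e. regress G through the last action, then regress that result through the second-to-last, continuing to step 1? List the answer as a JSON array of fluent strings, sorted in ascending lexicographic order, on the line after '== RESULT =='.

Work backward from the goal:
  through step 3 (drive(t1,hub,portB)): drop {truck_at(t1,portB)}, keep {pkg_at(p2,whs1)}, require {truck_at(t1,hub)}
    → {pkg_at(p2,whs1), truck_at(t1,hub)}
  through step 2 (drive(t1,whs1,hub)): drop {truck_at(t1,hub)}, keep {pkg_at(p2,whs1)}, require {truck_at(t1,whs1)}
    → {pkg_at(p2,whs1), truck_at(t1,whs1)}
  through step 1 (drive(t1,hub,whs1)): drop {truck_at(t1,whs1)}, keep {pkg_at(p2,whs1)}, require {truck_at(t1,hub)}
    → {pkg_at(p2,whs1), truck_at(t1,hub)}

== RESULT ==
["pkg_at(p2,whs1)", "truck_at(t1,hub)"]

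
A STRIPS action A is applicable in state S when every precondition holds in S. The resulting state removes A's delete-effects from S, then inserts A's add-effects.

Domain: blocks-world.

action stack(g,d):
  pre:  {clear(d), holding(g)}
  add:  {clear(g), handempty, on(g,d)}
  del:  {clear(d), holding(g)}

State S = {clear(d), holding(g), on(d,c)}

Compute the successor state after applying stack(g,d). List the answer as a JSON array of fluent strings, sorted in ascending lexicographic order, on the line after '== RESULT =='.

Compute (S \ del) ∪ add:
  pre ⊆ S: {clear(d), holding(g)} ⊆ S  — applicable
  S \ del = {on(d,c)}
  ∪ add   = {clear(g), handempty, on(d,c), on(g,d)}

== RESULT ==
["clear(g)", "handempty", "on(d,c)", "on(g,d)"]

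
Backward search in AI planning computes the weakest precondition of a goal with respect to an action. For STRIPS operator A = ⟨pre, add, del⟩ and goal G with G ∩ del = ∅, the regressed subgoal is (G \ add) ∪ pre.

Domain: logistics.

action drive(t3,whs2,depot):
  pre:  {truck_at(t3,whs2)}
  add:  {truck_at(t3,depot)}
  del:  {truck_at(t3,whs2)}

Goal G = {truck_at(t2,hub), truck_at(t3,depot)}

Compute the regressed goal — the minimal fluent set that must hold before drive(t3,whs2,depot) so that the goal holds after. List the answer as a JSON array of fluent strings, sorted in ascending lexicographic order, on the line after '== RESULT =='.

Compute (G \ add) ∪ pre:
  G ∩ del = {}  (empty — regression defined)
  G \ add = {truck_at(t2,hub), truck_at(t3,depot)} \ {truck_at(t3,depot)} = {truck_at(t2,hub)}
  ∪ pre   = {truck_at(t2,hub)} ∪ {truck_at(t3,whs2)}
          = {truck_at(t2,hub), truck_at(t3,whs2)}

== RESULT ==
["truck_at(t2,hub)", "truck_at(t3,whs2)"]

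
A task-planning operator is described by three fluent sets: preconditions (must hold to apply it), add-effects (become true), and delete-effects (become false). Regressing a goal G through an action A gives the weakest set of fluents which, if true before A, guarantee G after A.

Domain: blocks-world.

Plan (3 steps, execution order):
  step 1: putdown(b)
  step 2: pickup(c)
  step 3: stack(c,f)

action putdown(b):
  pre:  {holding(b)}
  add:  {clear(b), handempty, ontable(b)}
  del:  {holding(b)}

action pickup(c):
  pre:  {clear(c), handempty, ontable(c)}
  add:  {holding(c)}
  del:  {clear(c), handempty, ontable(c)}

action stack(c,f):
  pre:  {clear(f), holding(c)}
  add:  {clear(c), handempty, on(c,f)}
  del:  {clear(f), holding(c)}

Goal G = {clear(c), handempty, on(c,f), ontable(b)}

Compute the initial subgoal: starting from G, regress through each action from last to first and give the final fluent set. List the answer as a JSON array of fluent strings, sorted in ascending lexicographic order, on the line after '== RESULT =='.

Regress step by step:
  through step 3 (stack(c,f)): drop {clear(c), handempty, on(c,f)}, keep {ontable(b)}, require {clear(f), holding(c)}
    → {clear(f), holding(c), ontable(b)}
  through step 2 (pickup(c)): drop {holding(c)}, keep {clear(f), ontable(b)}, require {clear(c), handempty, ontable(c)}
    → {clear(c), clear(f), handempty, ontable(b), ontable(c)}
  through step 1 (putdown(b)): drop {handempty, ontable(b)}, keep {clear(c), clear(f), ontable(c)}, require {holding(b)}
    → {clear(c), clear(f), holding(b), ontable(c)}

== RESULT ==
["clear(c)", "clear(f)", "holding(b)", "ontable(c)"]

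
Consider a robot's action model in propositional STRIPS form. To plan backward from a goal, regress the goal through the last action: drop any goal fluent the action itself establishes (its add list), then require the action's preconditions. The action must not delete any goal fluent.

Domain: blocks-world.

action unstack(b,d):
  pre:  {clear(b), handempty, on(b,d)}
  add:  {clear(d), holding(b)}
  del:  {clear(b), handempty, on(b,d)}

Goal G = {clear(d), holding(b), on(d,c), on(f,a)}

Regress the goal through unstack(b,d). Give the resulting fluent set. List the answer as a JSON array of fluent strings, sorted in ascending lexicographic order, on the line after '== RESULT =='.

Compute (G \ add) ∪ pre:
  G ∩ del = {}  (empty — regression defined)
  G \ add = {clear(d), holding(b), on(d,c), on(f,a)} \ {clear(d), holding(b)} = {on(d,c), on(f,a)}
  ∪ pre   = {on(d,c), on(f,a)} ∪ {clear(b), handempty, on(b,d)}
          = {clear(b), handempty, on(b,d), on(d,c), on(f,a)}

== RESULT ==
["clear(b)", "handempty", "on(b,d)", "on(d,c)", "on(f,a)"]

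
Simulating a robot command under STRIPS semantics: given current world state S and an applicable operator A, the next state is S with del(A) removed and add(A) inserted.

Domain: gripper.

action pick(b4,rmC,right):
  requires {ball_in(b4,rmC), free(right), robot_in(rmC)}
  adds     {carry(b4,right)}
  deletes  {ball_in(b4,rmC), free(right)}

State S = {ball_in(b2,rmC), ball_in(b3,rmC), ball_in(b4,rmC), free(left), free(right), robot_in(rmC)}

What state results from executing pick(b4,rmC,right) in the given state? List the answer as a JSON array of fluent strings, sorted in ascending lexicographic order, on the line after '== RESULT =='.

Progress:
  pre ⊆ S: {ball_in(b4,rmC), free(right), robot_in(rmC)} ⊆ S  — applicable
  S \ del = {ball_in(b2,rmC), ball_in(b3,rmC), free(left), robot_in(rmC)}
  ∪ add   = {ball_in(b2,rmC), ball_in(b3,rmC), carry(b4,right), free(left), robot_in(rmC)}

== RESULT ==
["ball_in(b2,rmC)", "ball_in(b3,rmC)", "carry(b4,right)", "free(left)", "robot_in(rmC)"]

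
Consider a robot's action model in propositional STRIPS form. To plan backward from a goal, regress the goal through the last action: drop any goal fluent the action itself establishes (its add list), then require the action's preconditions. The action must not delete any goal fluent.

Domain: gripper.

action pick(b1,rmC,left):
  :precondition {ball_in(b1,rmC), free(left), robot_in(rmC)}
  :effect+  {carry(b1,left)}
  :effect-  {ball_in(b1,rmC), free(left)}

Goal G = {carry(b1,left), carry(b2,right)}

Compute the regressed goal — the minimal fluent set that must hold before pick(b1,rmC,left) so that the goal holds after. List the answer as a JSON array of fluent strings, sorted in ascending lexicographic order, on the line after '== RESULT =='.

Compute (G \ add) ∪ pre:
  G ∩ del = {}  (empty — regression defined)
  G \ add = {carry(b1,left), carry(b2,right)} \ {carry(b1,left)} = {carry(b2,right)}
  ∪ pre   = {carry(b2,right)} ∪ {ball_in(b1,rmC), free(left), robot_in(rmC)}
          = {ball_in(b1,rmC), carry(b2,right), free(left), robot_in(rmC)}

== RESULT ==
["ball_in(b1,rmC)", "carry(b2,right)", "free(left)", "robot_in(rmC)"]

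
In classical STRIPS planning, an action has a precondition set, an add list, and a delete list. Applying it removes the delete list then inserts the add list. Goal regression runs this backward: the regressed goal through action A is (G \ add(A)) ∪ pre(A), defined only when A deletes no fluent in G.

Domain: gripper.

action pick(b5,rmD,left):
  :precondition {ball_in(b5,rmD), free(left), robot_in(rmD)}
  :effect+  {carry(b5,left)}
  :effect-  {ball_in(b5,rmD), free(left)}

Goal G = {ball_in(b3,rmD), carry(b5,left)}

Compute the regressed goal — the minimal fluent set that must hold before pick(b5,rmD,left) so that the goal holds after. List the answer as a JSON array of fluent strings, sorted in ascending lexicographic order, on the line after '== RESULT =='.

Regress:
  G ∩ del = {}  (empty — regression defined)
  G \ add = {ball_in(b3,rmD), carry(b5,left)} \ {carry(b5,left)} = {ball_in(b3,rmD)}
  ∪ pre   = {ball_in(b3,rmD)} ∪ {ball_in(b5,rmD), free(left), robot_in(rmD)}
          = {ball_in(b3,rmD), ball_in(b5,rmD), free(left), robot_in(rmD)}

== RESULT ==
["ball_in(b3,rmD)", "ball_in(b5,rmD)", "free(left)", "robot_in(rmD)"]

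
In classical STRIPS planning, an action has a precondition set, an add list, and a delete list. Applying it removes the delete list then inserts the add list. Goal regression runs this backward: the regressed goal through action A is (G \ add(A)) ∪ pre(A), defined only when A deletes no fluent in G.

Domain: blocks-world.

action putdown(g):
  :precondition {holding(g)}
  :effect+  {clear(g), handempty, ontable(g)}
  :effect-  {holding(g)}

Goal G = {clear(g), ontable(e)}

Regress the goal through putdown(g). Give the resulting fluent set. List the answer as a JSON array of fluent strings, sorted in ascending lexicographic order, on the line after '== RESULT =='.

Compute (G \ add) ∪ pre:
  G ∩ del = {}  (empty — regression defined)
  G \ add = {clear(g), ontable(e)} \ {clear(g), handempty, ontable(g)} = {ontable(e)}
  ∪ pre   = {ontable(e)} ∪ {holding(g)}
          = {holding(g), ontable(e)}

== RESULT ==
["holding(g)", "ontable(e)"]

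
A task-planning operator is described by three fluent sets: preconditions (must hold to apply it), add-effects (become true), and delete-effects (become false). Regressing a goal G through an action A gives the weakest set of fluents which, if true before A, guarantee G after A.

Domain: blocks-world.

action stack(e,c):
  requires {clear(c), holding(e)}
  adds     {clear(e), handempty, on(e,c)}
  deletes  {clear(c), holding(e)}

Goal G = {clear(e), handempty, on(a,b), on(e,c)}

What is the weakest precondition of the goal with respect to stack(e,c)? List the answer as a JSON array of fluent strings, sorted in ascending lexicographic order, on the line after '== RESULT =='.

Regress:
  G ∩ del = {}  (empty — regression defined)
  G \ add = {clear(e), handempty, on(a,b), on(e,c)} \ {clear(e), handempty, on(e,c)} = {on(a,b)}
  ∪ pre   = {on(a,b)} ∪ {clear(c), holding(e)}
          = {clear(c), holding(e), on(a,b)}

== RESULT ==
["clear(c)", "holding(e)", "on(a,b)"]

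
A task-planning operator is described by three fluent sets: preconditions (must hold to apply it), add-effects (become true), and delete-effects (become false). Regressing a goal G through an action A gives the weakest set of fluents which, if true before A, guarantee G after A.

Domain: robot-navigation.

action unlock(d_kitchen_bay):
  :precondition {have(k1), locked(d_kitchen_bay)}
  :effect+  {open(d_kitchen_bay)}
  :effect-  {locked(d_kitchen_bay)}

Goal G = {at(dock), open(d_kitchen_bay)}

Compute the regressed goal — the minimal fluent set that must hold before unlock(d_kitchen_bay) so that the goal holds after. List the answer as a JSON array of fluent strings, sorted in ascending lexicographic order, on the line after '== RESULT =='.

Regress:
  G ∩ del = {}  (empty — regression defined)
  G \ add = {at(dock), open(d_kitchen_bay)} \ {open(d_kitchen_bay)} = {at(dock)}
  ∪ pre   = {at(dock)} ∪ {have(k1), locked(d_kitchen_bay)}
          = {at(dock), have(k1), locked(d_kitchen_bay)}

== RESULT ==
["at(dock)", "have(k1)", "locked(d_kitchen_bay)"]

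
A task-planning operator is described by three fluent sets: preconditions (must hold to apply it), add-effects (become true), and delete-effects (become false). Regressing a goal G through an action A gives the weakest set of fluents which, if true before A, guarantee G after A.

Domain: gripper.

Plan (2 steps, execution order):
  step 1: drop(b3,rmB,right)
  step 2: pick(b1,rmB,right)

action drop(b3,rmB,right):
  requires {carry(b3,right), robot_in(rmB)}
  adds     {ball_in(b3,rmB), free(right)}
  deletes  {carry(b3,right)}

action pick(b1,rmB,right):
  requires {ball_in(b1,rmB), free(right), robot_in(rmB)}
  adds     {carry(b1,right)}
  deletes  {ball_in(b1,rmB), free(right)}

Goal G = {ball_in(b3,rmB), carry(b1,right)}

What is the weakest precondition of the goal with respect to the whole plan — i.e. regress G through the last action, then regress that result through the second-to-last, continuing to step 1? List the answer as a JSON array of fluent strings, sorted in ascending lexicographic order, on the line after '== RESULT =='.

Work backward from the goal:
  through step 2 (pick(b1,rmB,right)): drop {carry(b1,right)}, keep {ball_in(b3,rmB)}, require {ball_in(b1,rmB), free(right), robot_in(rmB)}
    → {ball_in(b1,rmB), ball_in(b3,rmB), free(right), robot_in(rmB)}
  through step 1 (drop(b3,rmB,right)): drop {ball_in(b3,rmB), free(right)}, keep {ball_in(b1,rmB), robot_in(rmB)}, require {carry(b3,right), robot_in(rmB)}
    → {ball_in(b1,rmB), carry(b3,right), robot_in(rmB)}

== RESULT ==
["ball_in(b1,rmB)", "carry(b3,right)", "robot_in(rmB)"]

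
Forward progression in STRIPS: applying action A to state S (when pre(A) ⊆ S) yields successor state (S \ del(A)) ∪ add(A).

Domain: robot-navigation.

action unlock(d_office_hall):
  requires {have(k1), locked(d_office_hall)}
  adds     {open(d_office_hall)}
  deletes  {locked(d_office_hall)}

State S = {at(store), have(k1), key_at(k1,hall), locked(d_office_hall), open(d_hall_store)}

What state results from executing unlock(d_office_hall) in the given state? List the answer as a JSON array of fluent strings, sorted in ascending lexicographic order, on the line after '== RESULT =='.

Compute (S \ del) ∪ add:
  pre ⊆ S: {have(k1), locked(d_office_hall)} ⊆ S  — applicable
  S \ del = {at(store), have(k1), key_at(k1,hall), open(d_hall_store)}
  ∪ add   = {at(store), have(k1), key_at(k1,hall), open(d_hall_store), open(d_office_hall)}

== RESULT ==
["at(store)", "have(k1)", "key_at(k1,hall)", "open(d_hall_store)", "open(d_office_hall)"]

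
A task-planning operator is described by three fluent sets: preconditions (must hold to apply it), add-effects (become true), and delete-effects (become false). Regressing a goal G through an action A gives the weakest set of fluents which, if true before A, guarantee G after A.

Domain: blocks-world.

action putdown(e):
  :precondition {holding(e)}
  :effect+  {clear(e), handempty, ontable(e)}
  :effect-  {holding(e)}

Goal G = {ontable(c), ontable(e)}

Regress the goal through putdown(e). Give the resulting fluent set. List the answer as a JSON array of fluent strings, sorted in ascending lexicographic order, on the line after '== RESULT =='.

Regress:
  G ∩ del = {}  (empty — regression defined)
  G \ add = {ontable(c), ontable(e)} \ {clear(e), handempty, ontable(e)} = {ontable(c)}
  ∪ pre   = {ontable(c)} ∪ {holding(e)}
          = {holding(e), ontable(c)}

== RESULT ==
["holding(e)", "ontable(c)"]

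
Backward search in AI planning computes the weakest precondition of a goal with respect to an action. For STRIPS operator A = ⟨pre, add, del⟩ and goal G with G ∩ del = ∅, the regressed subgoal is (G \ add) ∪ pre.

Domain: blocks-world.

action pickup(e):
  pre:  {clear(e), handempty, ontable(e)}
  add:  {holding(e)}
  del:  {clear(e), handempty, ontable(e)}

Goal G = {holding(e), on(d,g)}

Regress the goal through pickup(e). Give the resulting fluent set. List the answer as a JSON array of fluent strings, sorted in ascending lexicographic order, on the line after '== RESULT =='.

Compute (G \ add) ∪ pre:
  G ∩ del = {}  (empty — regression defined)
  G \ add = {holding(e), on(d,g)} \ {holding(e)} = {on(d,g)}
  ∪ pre   = {on(d,g)} ∪ {clear(e), handempty, ontable(e)}
          = {clear(e), handempty, on(d,g), ontable(e)}

== RESULT ==
["clear(e)", "handempty", "on(d,g)", "ontable(e)"]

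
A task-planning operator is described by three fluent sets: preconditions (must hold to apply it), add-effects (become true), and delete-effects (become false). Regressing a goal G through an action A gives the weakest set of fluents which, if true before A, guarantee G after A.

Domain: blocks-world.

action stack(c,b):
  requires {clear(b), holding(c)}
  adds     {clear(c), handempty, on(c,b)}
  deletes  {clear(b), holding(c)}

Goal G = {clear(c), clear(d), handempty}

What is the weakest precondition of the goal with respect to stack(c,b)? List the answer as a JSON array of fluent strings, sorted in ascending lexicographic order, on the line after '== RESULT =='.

Compute (G \ add) ∪ pre:
  G ∩ del = {}  (empty — regression defined)
  G \ add = {clear(c), clear(d), handempty} \ {clear(c), handempty, on(c,b)} = {clear(d)}
  ∪ pre   = {clear(d)} ∪ {clear(b), holding(c)}
          = {clear(b), clear(d), holding(c)}

== RESULT ==
["clear(b)", "clear(d)", "holding(c)"]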